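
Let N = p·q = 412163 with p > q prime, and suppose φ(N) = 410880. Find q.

φ(n) = (p−1)(q−1) = n − (p+q) + 1, so p + q = 412163 − 410880 + 1 = 1284.
p and q are the roots of t² − 1284t + 412163 = 0.
Discriminant: 1284² − 4·412163 = 1648656 − 1648652 = 4; √4 = 2.
q = (1284 − 2)/2 = 641, p = (1284 + 2)/2 = 643.
Check: 641 · 643 = 412163.

641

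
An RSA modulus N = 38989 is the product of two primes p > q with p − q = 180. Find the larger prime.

Since p = q + 180, we have 38989 = q(q + 180), so q² + 180q − 38989 = 0.
Discriminant: 180² + 4·38989 = 32400 + 155956 = 188356; √188356 = 434.
q = (−180 + 434)/2 = 127, and p = q + 180 = 307.
Check: 127 · 307 = 38989.

307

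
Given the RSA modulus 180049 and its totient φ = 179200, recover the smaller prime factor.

φ(n) = (p−1)(q−1) = n − (p+q) + 1, so p + q = 180049 − 179200 + 1 = 850.
p and q are the roots of t² − 850t + 180049 = 0.
Discriminant: 850² − 4·180049 = 722500 − 720196 = 2304; √2304 = 48.
q = (850 − 48)/2 = 401, p = (850 + 48)/2 = 449.
Check: 401 · 449 = 180049.

401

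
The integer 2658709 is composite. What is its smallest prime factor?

37

2658709 is odd.
Digit sum 37, not divisible by 3.
Ends in 9: not divisible by 5.
7: 2658709 = 7·379815 + 4
11: 2658709 = 11·241700 + 9
13: 2658709 = 13·204516 + 1
17: 2658709 = 17·156394 + 11
19: 2658709 = 19·139932 + 1
23: 2658709 = 23·115596 + 1
29: 2658709 = 29·91679 + 18
31: 2658709 = 31·85764 + 25
37: 2658709 = 37·71857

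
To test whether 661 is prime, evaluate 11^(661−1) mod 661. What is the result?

1

11^1 ≡ 11 (mod 661)
11^2 ≡ 11^2 = 121 ≡ 121 (mod 661)
11^4 ≡ 121^2 = 14641 ≡ 99 (mod 661)
11^8 ≡ 99^2 = 9801 ≡ 547 (mod 661)
11^16 ≡ 547^2 = 299209 ≡ 437 (mod 661)
11^32 ≡ 437^2 = 190969 ≡ 601 (mod 661)
11^64 ≡ 601^2 = 361201 ≡ 295 (mod 661)
11^128 ≡ 295^2 = 87025 ≡ 434 (mod 661)
11^256 ≡ 434^2 = 188356 ≡ 632 (mod 661)
11^512 ≡ 632^2 = 399424 ≡ 180 (mod 661)
660 = 512 + 128 + 16 + 4 in binary powers of 2.
So 11^660 ≡ 180 · 434 · 437 · 99 ≡ 1 (mod 661).
Since the result is 1, base 11 gives no evidence that 661 is composite.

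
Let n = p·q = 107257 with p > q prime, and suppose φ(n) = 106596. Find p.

379

φ(n) = (p−1)(q−1) = n − (p+q) + 1, so p + q = 107257 − 106596 + 1 = 662.
p and q are the roots of t² − 662t + 107257 = 0.
Discriminant: 662² − 4·107257 = 438244 − 429028 = 9216; √9216 = 96.
q = (662 − 96)/2 = 283, p = (662 + 96)/2 = 379.
Check: 283 · 379 = 107257.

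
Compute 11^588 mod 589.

343

11^1 ≡ 11 (mod 589)
11^2 ≡ 11^2 = 121 ≡ 121 (mod 589)
11^4 ≡ 121^2 = 14641 ≡ 505 (mod 589)
11^8 ≡ 505^2 = 255025 ≡ 577 (mod 589)
11^16 ≡ 577^2 = 332929 ≡ 144 (mod 589)
11^32 ≡ 144^2 = 20736 ≡ 121 (mod 589)
11^64 ≡ 121^2 = 14641 ≡ 505 (mod 589)
11^128 ≡ 505^2 = 255025 ≡ 577 (mod 589)
11^256 ≡ 577^2 = 332929 ≡ 144 (mod 589)
11^512 ≡ 144^2 = 20736 ≡ 121 (mod 589)
588 = 512 + 64 + 8 + 4 in binary powers of 2.
So 11^588 ≡ 121 · 505 · 577 · 505 ≡ 343 (mod 589).
Since 343 ≠ 1, base 11 is a Fermat witness: 589 is composite.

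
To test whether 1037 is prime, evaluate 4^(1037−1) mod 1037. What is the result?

545

4^1 ≡ 4 (mod 1037)
4^2 ≡ 4^2 = 16 ≡ 16 (mod 1037)
4^4 ≡ 16^2 = 256 ≡ 256 (mod 1037)
4^8 ≡ 256^2 = 65536 ≡ 205 (mod 1037)
4^16 ≡ 205^2 = 42025 ≡ 545 (mod 1037)
4^32 ≡ 545^2 = 297025 ≡ 443 (mod 1037)
4^64 ≡ 443^2 = 196249 ≡ 256 (mod 1037)
4^128 ≡ 256^2 = 65536 ≡ 205 (mod 1037)
4^256 ≡ 205^2 = 42025 ≡ 545 (mod 1037)
4^512 ≡ 545^2 = 297025 ≡ 443 (mod 1037)
4^1024 ≡ 443^2 = 196249 ≡ 256 (mod 1037)
1036 = 1024 + 8 + 4 in binary powers of 2.
So 4^1036 ≡ 256 · 205 · 256 ≡ 545 (mod 1037).
Since 545 ≠ 1, base 4 is a Fermat witness: 1037 is composite.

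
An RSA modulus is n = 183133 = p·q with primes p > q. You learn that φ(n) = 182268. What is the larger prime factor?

φ(n) = (p−1)(q−1) = n − (p+q) + 1, so p + q = 183133 − 182268 + 1 = 866.
p and q are the roots of t² − 866t + 183133 = 0.
Discriminant: 866² − 4·183133 = 749956 − 732532 = 17424; √17424 = 132.
q = (866 − 132)/2 = 367, p = (866 + 132)/2 = 499.
Check: 367 · 499 = 183133.

499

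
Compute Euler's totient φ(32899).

32536

Factor: 32899 = 167 · 197.
φ(32899) = (167−1) · (197−1) = 166 · 196 = 32536.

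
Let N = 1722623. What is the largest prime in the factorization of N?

97

1722623 = 7 · 246089
246089 = 43 · 5723
5723 = 59 · 97
97 is prime.
So 1722623 = 7 · 43 · 59 · 97; the largest prime factor is 97.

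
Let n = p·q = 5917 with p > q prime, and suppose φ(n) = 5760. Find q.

61

φ(n) = (p−1)(q−1) = n − (p+q) + 1, so p + q = 5917 − 5760 + 1 = 158.
p and q are the roots of t² − 158t + 5917 = 0.
Discriminant: 158² − 4·5917 = 24964 − 23668 = 1296; √1296 = 36.
q = (158 − 36)/2 = 61, p = (158 + 36)/2 = 97.
Check: 61 · 97 = 5917.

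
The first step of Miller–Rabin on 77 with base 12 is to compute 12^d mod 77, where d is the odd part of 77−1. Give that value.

77 − 1 = 76 = 2^2 · 19, so d = 19.
12^1 ≡ 12 (mod 77)
12^2 ≡ 12^2 = 144 ≡ 67 (mod 77)
12^4 ≡ 67^2 = 4489 ≡ 23 (mod 77)
12^8 ≡ 23^2 = 529 ≡ 67 (mod 77)
12^16 ≡ 67^2 = 4489 ≡ 23 (mod 77)
19 = 16 + 2 + 1 in binary powers of 2.
So 12^19 ≡ 23 · 67 · 12 ≡ 12 (mod 77).
Squaring chain: 12 → 67; never reaches −1, so base 12 is a Miller–Rabin witness that 77 is composite.

12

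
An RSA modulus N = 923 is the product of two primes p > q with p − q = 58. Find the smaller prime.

Since p = q + 58, we have 923 = q(q + 58), so q² + 58q − 923 = 0.
Discriminant: 58² + 4·923 = 3364 + 3692 = 7056; √7056 = 84.
q = (−58 + 84)/2 = 13, and p = q + 58 = 71.
Check: 13 · 71 = 923.

13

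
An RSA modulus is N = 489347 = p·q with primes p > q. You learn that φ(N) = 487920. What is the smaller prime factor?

571

φ(n) = (p−1)(q−1) = n − (p+q) + 1, so p + q = 489347 − 487920 + 1 = 1428.
p and q are the roots of t² − 1428t + 489347 = 0.
Discriminant: 1428² − 4·489347 = 2039184 − 1957388 = 81796; √81796 = 286.
q = (1428 − 286)/2 = 571, p = (1428 + 286)/2 = 857.
Check: 571 · 857 = 489347.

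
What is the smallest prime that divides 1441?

1441 is odd.
Digit sum 10, not divisible by 3.
Ends in 1: not divisible by 5.
7: 1441 = 7·205 + 6
11: 1441 = 11·131

11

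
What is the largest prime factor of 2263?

73

2263 = 31 · 73
73 is prime.
So 2263 = 31 · 73; the largest prime factor is 73.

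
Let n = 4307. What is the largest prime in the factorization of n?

4307 = 59 · 73
73 is prime.
So 4307 = 59 · 73; the largest prime factor is 73.

73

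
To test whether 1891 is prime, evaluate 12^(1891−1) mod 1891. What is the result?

1

12^1 ≡ 12 (mod 1891)
12^2 ≡ 12^2 = 144 ≡ 144 (mod 1891)
12^4 ≡ 144^2 = 20736 ≡ 1826 (mod 1891)
12^8 ≡ 1826^2 = 3334276 ≡ 443 (mod 1891)
12^16 ≡ 443^2 = 196249 ≡ 1476 (mod 1891)
12^32 ≡ 1476^2 = 2178576 ≡ 144 (mod 1891)
12^64 ≡ 144^2 = 20736 ≡ 1826 (mod 1891)
12^128 ≡ 1826^2 = 3334276 ≡ 443 (mod 1891)
12^256 ≡ 443^2 = 196249 ≡ 1476 (mod 1891)
12^512 ≡ 1476^2 = 2178576 ≡ 144 (mod 1891)
12^1024 ≡ 144^2 = 20736 ≡ 1826 (mod 1891)
1890 = 1024 + 512 + 256 + 64 + 32 + 2 in binary powers of 2.
So 12^1890 ≡ 1826 · 144 · 1476 · 1826 · 144 · 144 ≡ 1 (mod 1891).
Since the result is 1, base 12 gives no evidence that 1891 is composite.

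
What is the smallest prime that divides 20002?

2

20002 is even: 2 divides it.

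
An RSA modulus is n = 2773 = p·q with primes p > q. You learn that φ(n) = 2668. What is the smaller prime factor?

47

φ(n) = (p−1)(q−1) = n − (p+q) + 1, so p + q = 2773 − 2668 + 1 = 106.
p and q are the roots of t² − 106t + 2773 = 0.
Discriminant: 106² − 4·2773 = 11236 − 11092 = 144; √144 = 12.
q = (106 − 12)/2 = 47, p = (106 + 12)/2 = 59.
Check: 47 · 59 = 2773.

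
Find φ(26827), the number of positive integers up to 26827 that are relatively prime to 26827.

Factor: 26827 = 139 · 193.
φ(26827) = (139−1) · (193−1) = 138 · 192 = 26496.

26496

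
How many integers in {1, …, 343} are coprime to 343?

294

Factor: 343 = 7^3.
φ(343) = 7^2·(7−1) = 294.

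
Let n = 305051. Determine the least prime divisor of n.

29

305051 is odd.
Digit sum 14, not divisible by 3.
Ends in 1: not divisible by 5.
7: 305051 = 7·43578 + 5
11: 305051 = 11·27731 + 10
13: 305051 = 13·23465 + 6
17: 305051 = 17·17944 + 3
19: 305051 = 19·16055 + 6
23: 305051 = 23·13263 + 2
29: 305051 = 29·10519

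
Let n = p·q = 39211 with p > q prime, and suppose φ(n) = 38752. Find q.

113

φ(n) = (p−1)(q−1) = n − (p+q) + 1, so p + q = 39211 − 38752 + 1 = 460.
p and q are the roots of t² − 460t + 39211 = 0.
Discriminant: 460² − 4·39211 = 211600 − 156844 = 54756; √54756 = 234.
q = (460 − 234)/2 = 113, p = (460 + 234)/2 = 347.
Check: 113 · 347 = 39211.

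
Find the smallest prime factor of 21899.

21899 is odd.
Digit sum 29, not divisible by 3.
Ends in 9: not divisible by 5.
7: 21899 = 7·3128 + 3
11: 21899 = 11·1990 + 9
13: 21899 = 13·1684 + 7
17: 21899 = 17·1288 + 3
19: 21899 = 19·1152 + 11
23: 21899 = 23·952 + 3
29: 21899 = 29·755 + 4
31: 21899 = 31·706 + 13
37: 21899 = 37·591 + 32
41: 21899 = 41·534 + 5
43: 21899 = 43·509 + 12
47: 21899 = 47·465 + 44
53: 21899 = 53·413 + 10
59: 21899 = 59·371 + 10
61: 21899 = 61·359

61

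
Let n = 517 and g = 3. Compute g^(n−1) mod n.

3^1 ≡ 3 (mod 517)
3^2 ≡ 3^2 = 9 ≡ 9 (mod 517)
3^4 ≡ 9^2 = 81 ≡ 81 (mod 517)
3^8 ≡ 81^2 = 6561 ≡ 357 (mod 517)
3^16 ≡ 357^2 = 127449 ≡ 267 (mod 517)
3^32 ≡ 267^2 = 71289 ≡ 460 (mod 517)
3^64 ≡ 460^2 = 211600 ≡ 147 (mod 517)
3^128 ≡ 147^2 = 21609 ≡ 412 (mod 517)
3^256 ≡ 412^2 = 169744 ≡ 168 (mod 517)
3^512 ≡ 168^2 = 28224 ≡ 306 (mod 517)
516 = 512 + 4 in binary powers of 2.
So 3^516 ≡ 306 · 81 ≡ 487 (mod 517).
Since 487 ≠ 1, base 3 is a Fermat witness: 517 is composite.

487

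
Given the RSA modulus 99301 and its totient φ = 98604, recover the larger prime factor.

φ(n) = (p−1)(q−1) = n − (p+q) + 1, so p + q = 99301 − 98604 + 1 = 698.
p and q are the roots of t² − 698t + 99301 = 0.
Discriminant: 698² − 4·99301 = 487204 − 397204 = 90000; √90000 = 300.
q = (698 − 300)/2 = 199, p = (698 + 300)/2 = 499.
Check: 199 · 499 = 99301.

499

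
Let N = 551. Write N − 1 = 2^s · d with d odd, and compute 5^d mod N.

294

551 − 1 = 550 = 2^1 · 275, so d = 275.
5^1 ≡ 5 (mod 551)
5^2 ≡ 5^2 = 25 ≡ 25 (mod 551)
5^4 ≡ 25^2 = 625 ≡ 74 (mod 551)
5^8 ≡ 74^2 = 5476 ≡ 517 (mod 551)
5^16 ≡ 517^2 = 267289 ≡ 54 (mod 551)
5^32 ≡ 54^2 = 2916 ≡ 161 (mod 551)
5^64 ≡ 161^2 = 25921 ≡ 24 (mod 551)
5^128 ≡ 24^2 = 576 ≡ 25 (mod 551)
5^256 ≡ 25^2 = 625 ≡ 74 (mod 551)
275 = 256 + 16 + 2 + 1 in binary powers of 2.
So 5^275 ≡ 74 · 54 · 25 · 5 ≡ 294 (mod 551).
Squaring chain: 294; never reaches −1, so base 5 is a Miller–Rabin witness that 551 is composite.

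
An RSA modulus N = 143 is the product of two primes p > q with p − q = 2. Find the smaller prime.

Since p = q + 2, we have 143 = q(q + 2), so q² + 2q − 143 = 0.
Discriminant: 2² + 4·143 = 4 + 572 = 576; √576 = 24.
q = (−2 + 24)/2 = 11, and p = q + 2 = 13.
Check: 11 · 13 = 143.

11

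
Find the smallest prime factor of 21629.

43

21629 is odd.
Digit sum 20, not divisible by 3.
Ends in 9: not divisible by 5.
7: 21629 = 7·3089 + 6
11: 21629 = 11·1966 + 3
13: 21629 = 13·1663 + 10
17: 21629 = 17·1272 + 5
19: 21629 = 19·1138 + 7
23: 21629 = 23·940 + 9
29: 21629 = 29·745 + 24
31: 21629 = 31·697 + 22
37: 21629 = 37·584 + 21
41: 21629 = 41·527 + 22
43: 21629 = 43·503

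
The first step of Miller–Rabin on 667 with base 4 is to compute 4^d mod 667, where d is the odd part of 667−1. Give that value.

179

667 − 1 = 666 = 2^1 · 333, so d = 333.
4^1 ≡ 4 (mod 667)
4^2 ≡ 4^2 = 16 ≡ 16 (mod 667)
4^4 ≡ 16^2 = 256 ≡ 256 (mod 667)
4^8 ≡ 256^2 = 65536 ≡ 170 (mod 667)
4^16 ≡ 170^2 = 28900 ≡ 219 (mod 667)
4^32 ≡ 219^2 = 47961 ≡ 604 (mod 667)
4^64 ≡ 604^2 = 364816 ≡ 634 (mod 667)
4^128 ≡ 634^2 = 401956 ≡ 422 (mod 667)
4^256 ≡ 422^2 = 178084 ≡ 662 (mod 667)
333 = 256 + 64 + 8 + 4 + 1 in binary powers of 2.
So 4^333 ≡ 662 · 634 · 170 · 256 · 4 ≡ 179 (mod 667).
Squaring chain: 179; never reaches −1, so base 4 is a Miller–Rabin witness that 667 is composite.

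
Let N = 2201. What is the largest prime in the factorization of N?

71

2201 = 31 · 71
71 is prime.
So 2201 = 31 · 71; the largest prime factor is 71.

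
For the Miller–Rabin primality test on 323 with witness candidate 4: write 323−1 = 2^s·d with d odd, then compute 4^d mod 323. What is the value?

323 − 1 = 322 = 2^1 · 161, so d = 161.
4^1 ≡ 4 (mod 323)
4^2 ≡ 4^2 = 16 ≡ 16 (mod 323)
4^4 ≡ 16^2 = 256 ≡ 256 (mod 323)
4^8 ≡ 256^2 = 65536 ≡ 290 (mod 323)
4^16 ≡ 290^2 = 84100 ≡ 120 (mod 323)
4^32 ≡ 120^2 = 14400 ≡ 188 (mod 323)
4^64 ≡ 188^2 = 35344 ≡ 137 (mod 323)
4^128 ≡ 137^2 = 18769 ≡ 35 (mod 323)
161 = 128 + 32 + 1 in binary powers of 2.
So 4^161 ≡ 35 · 188 · 4 ≡ 157 (mod 323).
Squaring chain: 157; never reaches −1, so base 4 is a Miller–Rabin witness that 323 is composite.

157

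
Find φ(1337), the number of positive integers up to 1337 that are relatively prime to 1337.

Factor: 1337 = 7 · 191.
φ(1337) = (7−1) · (191−1) = 6 · 190 = 1140.

1140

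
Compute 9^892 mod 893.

788

9^1 ≡ 9 (mod 893)
9^2 ≡ 9^2 = 81 ≡ 81 (mod 893)
9^4 ≡ 81^2 = 6561 ≡ 310 (mod 893)
9^8 ≡ 310^2 = 96100 ≡ 549 (mod 893)
9^16 ≡ 549^2 = 301401 ≡ 460 (mod 893)
9^32 ≡ 460^2 = 211600 ≡ 852 (mod 893)
9^64 ≡ 852^2 = 725904 ≡ 788 (mod 893)
9^128 ≡ 788^2 = 620944 ≡ 309 (mod 893)
9^256 ≡ 309^2 = 95481 ≡ 823 (mod 893)
9^512 ≡ 823^2 = 677329 ≡ 435 (mod 893)
892 = 512 + 256 + 64 + 32 + 16 + 8 + 4 in binary powers of 2.
So 9^892 ≡ 435 · 823 · 788 · 852 · 460 · 549 · 310 ≡ 788 (mod 893).
Since 788 ≠ 1, base 9 is a Fermat witness: 893 is composite.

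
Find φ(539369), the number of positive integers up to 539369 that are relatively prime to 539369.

514080

Factor: 539369 = 31 · 127 · 137.
φ(539369) = (31−1) · (127−1) · (137−1) = 30 · 126 · 136 = 514080.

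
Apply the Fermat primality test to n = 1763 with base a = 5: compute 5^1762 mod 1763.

5^1 ≡ 5 (mod 1763)
5^2 ≡ 5^2 = 25 ≡ 25 (mod 1763)
5^4 ≡ 25^2 = 625 ≡ 625 (mod 1763)
5^8 ≡ 625^2 = 390625 ≡ 1002 (mod 1763)
5^16 ≡ 1002^2 = 1004004 ≡ 857 (mod 1763)
5^32 ≡ 857^2 = 734449 ≡ 1041 (mod 1763)
5^64 ≡ 1041^2 = 1083681 ≡ 1199 (mod 1763)
5^128 ≡ 1199^2 = 1437601 ≡ 756 (mod 1763)
5^256 ≡ 756^2 = 571536 ≡ 324 (mod 1763)
5^512 ≡ 324^2 = 104976 ≡ 959 (mod 1763)
5^1024 ≡ 959^2 = 919681 ≡ 1158 (mod 1763)
1762 = 1024 + 512 + 128 + 64 + 32 + 2 in binary powers of 2.
So 5^1762 ≡ 1158 · 959 · 756 · 1199 · 1041 · 25 ≡ 1665 (mod 1763).
Since 1665 ≠ 1, base 5 is a Fermat witness: 1763 is composite.

1665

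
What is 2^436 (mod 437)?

2^1 ≡ 2 (mod 437)
2^2 ≡ 2^2 = 4 ≡ 4 (mod 437)
2^4 ≡ 4^2 = 16 ≡ 16 (mod 437)
2^8 ≡ 16^2 = 256 ≡ 256 (mod 437)
2^16 ≡ 256^2 = 65536 ≡ 423 (mod 437)
2^32 ≡ 423^2 = 178929 ≡ 196 (mod 437)
2^64 ≡ 196^2 = 38416 ≡ 397 (mod 437)
2^128 ≡ 397^2 = 157609 ≡ 289 (mod 437)
2^256 ≡ 289^2 = 83521 ≡ 54 (mod 437)
436 = 256 + 128 + 32 + 16 + 4 in binary powers of 2.
So 2^436 ≡ 54 · 289 · 196 · 423 · 16 ≡ 358 (mod 437).
Since 358 ≠ 1, base 2 is a Fermat witness: 437 is composite.

358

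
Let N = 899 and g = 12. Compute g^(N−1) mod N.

12^1 ≡ 12 (mod 899)
12^2 ≡ 12^2 = 144 ≡ 144 (mod 899)
12^4 ≡ 144^2 = 20736 ≡ 59 (mod 899)
12^8 ≡ 59^2 = 3481 ≡ 784 (mod 899)
12^16 ≡ 784^2 = 614656 ≡ 639 (mod 899)
12^32 ≡ 639^2 = 408321 ≡ 175 (mod 899)
12^64 ≡ 175^2 = 30625 ≡ 59 (mod 899)
12^128 ≡ 59^2 = 3481 ≡ 784 (mod 899)
12^256 ≡ 784^2 = 614656 ≡ 639 (mod 899)
12^512 ≡ 639^2 = 408321 ≡ 175 (mod 899)
898 = 512 + 256 + 128 + 2 in binary powers of 2.
So 12^898 ≡ 175 · 639 · 784 · 144 ≡ 231 (mod 899).
Since 231 ≠ 1, base 12 is a Fermat witness: 899 is composite.

231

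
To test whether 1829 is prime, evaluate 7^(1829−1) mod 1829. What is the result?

7^1 ≡ 7 (mod 1829)
7^2 ≡ 7^2 = 49 ≡ 49 (mod 1829)
7^4 ≡ 49^2 = 2401 ≡ 572 (mod 1829)
7^8 ≡ 572^2 = 327184 ≡ 1622 (mod 1829)
7^16 ≡ 1622^2 = 2630884 ≡ 782 (mod 1829)
7^32 ≡ 782^2 = 611524 ≡ 638 (mod 1829)
7^64 ≡ 638^2 = 407044 ≡ 1006 (mod 1829)
7^128 ≡ 1006^2 = 1012036 ≡ 599 (mod 1829)
7^256 ≡ 599^2 = 358801 ≡ 317 (mod 1829)
7^512 ≡ 317^2 = 100489 ≡ 1723 (mod 1829)
7^1024 ≡ 1723^2 = 2968729 ≡ 262 (mod 1829)
1828 = 1024 + 512 + 256 + 32 + 4 in binary powers of 2.
So 7^1828 ≡ 262 · 1723 · 317 · 638 · 572 ≡ 1600 (mod 1829).
Since 1600 ≠ 1, base 7 is a Fermat witness: 1829 is composite.

1600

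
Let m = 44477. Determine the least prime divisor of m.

79

44477 is odd.
Digit sum 26, not divisible by 3.
Ends in 7: not divisible by 5.
7: 44477 = 7·6353 + 6
11: 44477 = 11·4043 + 4
13: 44477 = 13·3421 + 4
17: 44477 = 17·2616 + 5
19: 44477 = 19·2340 + 17
23: 44477 = 23·1933 + 18
29: 44477 = 29·1533 + 20
31: 44477 = 31·1434 + 23
37: 44477 = 37·1202 + 3
41: 44477 = 41·1084 + 33
43: 44477 = 43·1034 + 15
47: 44477 = 47·946 + 15
53: 44477 = 53·839 + 10
59: 44477 = 59·753 + 50
61: 44477 = 61·729 + 8
67: 44477 = 67·663 + 56
71: 44477 = 71·626 + 31
73: 44477 = 73·609 + 20
79: 44477 = 79·563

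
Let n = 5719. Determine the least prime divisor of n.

5719 is odd.
Digit sum 22, not divisible by 3.
Ends in 9: not divisible by 5.
7: 5719 = 7·817

7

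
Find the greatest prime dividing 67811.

67811 = 19 · 3569
3569 = 43 · 83
83 is prime.
So 67811 = 19 · 43 · 83; the largest prime factor is 83.

83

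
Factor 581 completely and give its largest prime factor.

83

581 = 7 · 83
83 is prime.
So 581 = 7 · 83; the largest prime factor is 83.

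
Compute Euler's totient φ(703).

Factor: 703 = 19 · 37.
φ(703) = (19−1) · (37−1) = 18 · 36 = 648.

648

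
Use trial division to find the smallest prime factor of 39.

39 is odd.
Digit sum 12, divisible by 3.

3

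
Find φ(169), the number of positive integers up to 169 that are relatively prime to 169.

156

Factor: 169 = 13^2.
φ(169) = 13^1·(13−1) = 156.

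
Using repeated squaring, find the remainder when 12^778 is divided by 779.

121

12^1 ≡ 12 (mod 779)
12^2 ≡ 12^2 = 144 ≡ 144 (mod 779)
12^4 ≡ 144^2 = 20736 ≡ 482 (mod 779)
12^8 ≡ 482^2 = 232324 ≡ 182 (mod 779)
12^16 ≡ 182^2 = 33124 ≡ 406 (mod 779)
12^32 ≡ 406^2 = 164836 ≡ 467 (mod 779)
12^64 ≡ 467^2 = 218089 ≡ 748 (mod 779)
12^128 ≡ 748^2 = 559504 ≡ 182 (mod 779)
12^256 ≡ 182^2 = 33124 ≡ 406 (mod 779)
12^512 ≡ 406^2 = 164836 ≡ 467 (mod 779)
778 = 512 + 256 + 8 + 2 in binary powers of 2.
So 12^778 ≡ 467 · 406 · 182 · 144 ≡ 121 (mod 779).
Since 121 ≠ 1, base 12 is a Fermat witness: 779 is composite.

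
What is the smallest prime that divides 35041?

35041 is odd.
Digit sum 13, not divisible by 3.
Ends in 1: not divisible by 5.
7: 35041 = 7·5005 + 6
11: 35041 = 11·3185 + 6
13: 35041 = 13·2695 + 6
17: 35041 = 17·2061 + 4
19: 35041 = 19·1844 + 5
23: 35041 = 23·1523 + 12
29: 35041 = 29·1208 + 9
31: 35041 = 31·1130 + 11
37: 35041 = 37·947 + 2
41: 35041 = 41·854 + 27
43: 35041 = 43·814 + 39
47: 35041 = 47·745 + 26
53: 35041 = 53·661 + 8
59: 35041 = 59·593 + 54
61: 35041 = 61·574 + 27
67: 35041 = 67·523

67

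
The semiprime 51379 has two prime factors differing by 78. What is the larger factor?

Since p = q + 78, we have 51379 = q(q + 78), so q² + 78q − 51379 = 0.
Discriminant: 78² + 4·51379 = 6084 + 205516 = 211600; √211600 = 460.
q = (−78 + 460)/2 = 191, and p = q + 78 = 269.
Check: 191 · 269 = 51379.

269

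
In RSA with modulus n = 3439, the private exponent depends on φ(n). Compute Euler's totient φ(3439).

3240

Factor: 3439 = 19 · 181.
φ(3439) = (19−1) · (181−1) = 18 · 180 = 3240.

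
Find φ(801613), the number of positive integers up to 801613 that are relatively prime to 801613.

Factor: 801613 = 73 · 79 · 139.
φ(801613) = (73−1) · (79−1) · (139−1) = 72 · 78 · 138 = 775008.

775008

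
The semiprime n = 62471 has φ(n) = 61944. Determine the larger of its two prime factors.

φ(n) = (p−1)(q−1) = n − (p+q) + 1, so p + q = 62471 − 61944 + 1 = 528.
p and q are the roots of t² − 528t + 62471 = 0.
Discriminant: 528² − 4·62471 = 278784 − 249884 = 28900; √28900 = 170.
q = (528 − 170)/2 = 179, p = (528 + 170)/2 = 349.
Check: 179 · 349 = 62471.

349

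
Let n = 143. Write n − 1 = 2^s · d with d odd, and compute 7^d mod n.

106

143 − 1 = 142 = 2^1 · 71, so d = 71.
7^1 ≡ 7 (mod 143)
7^2 ≡ 7^2 = 49 ≡ 49 (mod 143)
7^4 ≡ 49^2 = 2401 ≡ 113 (mod 143)
7^8 ≡ 113^2 = 12769 ≡ 42 (mod 143)
7^16 ≡ 42^2 = 1764 ≡ 48 (mod 143)
7^32 ≡ 48^2 = 2304 ≡ 16 (mod 143)
7^64 ≡ 16^2 = 256 ≡ 113 (mod 143)
71 = 64 + 4 + 2 + 1 in binary powers of 2.
So 7^71 ≡ 113 · 113 · 49 · 7 ≡ 106 (mod 143).
Squaring chain: 106; never reaches −1, so base 7 is a Miller–Rabin witness that 143 is composite.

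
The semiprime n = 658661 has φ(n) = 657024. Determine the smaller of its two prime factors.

709

φ(n) = (p−1)(q−1) = n − (p+q) + 1, so p + q = 658661 − 657024 + 1 = 1638.
p and q are the roots of t² − 1638t + 658661 = 0.
Discriminant: 1638² − 4·658661 = 2683044 − 2634644 = 48400; √48400 = 220.
q = (1638 − 220)/2 = 709, p = (1638 + 220)/2 = 929.
Check: 709 · 929 = 658661.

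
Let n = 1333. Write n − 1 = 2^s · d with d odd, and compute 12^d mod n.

1333 − 1 = 1332 = 2^2 · 333, so d = 333.
12^1 ≡ 12 (mod 1333)
12^2 ≡ 12^2 = 144 ≡ 144 (mod 1333)
12^4 ≡ 144^2 = 20736 ≡ 741 (mod 1333)
12^8 ≡ 741^2 = 549081 ≡ 1218 (mod 1333)
12^16 ≡ 1218^2 = 1483524 ≡ 1228 (mod 1333)
12^32 ≡ 1228^2 = 1507984 ≡ 361 (mod 1333)
12^64 ≡ 361^2 = 130321 ≡ 1020 (mod 1333)
12^128 ≡ 1020^2 = 1040400 ≡ 660 (mod 1333)
12^256 ≡ 660^2 = 435600 ≡ 1042 (mod 1333)
333 = 256 + 64 + 8 + 4 + 1 in binary powers of 2.
So 12^333 ≡ 1042 · 1020 · 1218 · 741 · 12 ≡ 457 (mod 1333).
Squaring chain: 457 → 901; never reaches −1, so base 12 is a Miller–Rabin witness that 1333 is composite.

457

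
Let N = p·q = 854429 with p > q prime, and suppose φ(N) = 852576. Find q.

857

φ(n) = (p−1)(q−1) = n − (p+q) + 1, so p + q = 854429 − 852576 + 1 = 1854.
p and q are the roots of t² − 1854t + 854429 = 0.
Discriminant: 1854² − 4·854429 = 3437316 − 3417716 = 19600; √19600 = 140.
q = (1854 − 140)/2 = 857, p = (1854 + 140)/2 = 997.
Check: 857 · 997 = 854429.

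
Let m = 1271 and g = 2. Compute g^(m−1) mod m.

2^1 ≡ 2 (mod 1271)
2^2 ≡ 2^2 = 4 ≡ 4 (mod 1271)
2^4 ≡ 4^2 = 16 ≡ 16 (mod 1271)
2^8 ≡ 16^2 = 256 ≡ 256 (mod 1271)
2^16 ≡ 256^2 = 65536 ≡ 715 (mod 1271)
2^32 ≡ 715^2 = 511225 ≡ 283 (mod 1271)
2^64 ≡ 283^2 = 80089 ≡ 16 (mod 1271)
2^128 ≡ 16^2 = 256 ≡ 256 (mod 1271)
2^256 ≡ 256^2 = 65536 ≡ 715 (mod 1271)
2^512 ≡ 715^2 = 511225 ≡ 283 (mod 1271)
2^1024 ≡ 283^2 = 80089 ≡ 16 (mod 1271)
1270 = 1024 + 128 + 64 + 32 + 16 + 4 + 2 in binary powers of 2.
So 2^1270 ≡ 16 · 256 · 16 · 283 · 715 · 16 · 4 ≡ 1024 (mod 1271).
Since 1024 ≠ 1, base 2 is a Fermat witness: 1271 is composite.

1024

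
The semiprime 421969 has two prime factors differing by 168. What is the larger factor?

739

Since p = q + 168, we have 421969 = q(q + 168), so q² + 168q − 421969 = 0.
Discriminant: 168² + 4·421969 = 28224 + 1687876 = 1716100; √1716100 = 1310.
q = (−168 + 1310)/2 = 571, and p = q + 168 = 739.
Check: 571 · 739 = 421969.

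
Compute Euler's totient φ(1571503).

Factor: 1571503 = 53 · 149 · 199.
φ(1571503) = (53−1) · (149−1) · (199−1) = 52 · 148 · 198 = 1523808.

1523808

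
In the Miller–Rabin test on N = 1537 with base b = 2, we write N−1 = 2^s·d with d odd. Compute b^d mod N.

8

1537 − 1 = 1536 = 2^9 · 3, so d = 3.
2^1 ≡ 2 (mod 1537)
2^2 ≡ 2^2 = 4 ≡ 4 (mod 1537)
3 = 2 + 1 in binary powers of 2.
So 2^3 ≡ 4 · 2 ≡ 8 (mod 1537).
Squaring chain: 8 → 64 → 1022 → 861 → 487 → 471 → 513 → 342 → 152; never reaches −1, so base 2 is a Miller–Rabin witness that 1537 is composite.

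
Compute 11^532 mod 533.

11^1 ≡ 11 (mod 533)
11^2 ≡ 11^2 = 121 ≡ 121 (mod 533)
11^4 ≡ 121^2 = 14641 ≡ 250 (mod 533)
11^8 ≡ 250^2 = 62500 ≡ 139 (mod 533)
11^16 ≡ 139^2 = 19321 ≡ 133 (mod 533)
11^32 ≡ 133^2 = 17689 ≡ 100 (mod 533)
11^64 ≡ 100^2 = 10000 ≡ 406 (mod 533)
11^128 ≡ 406^2 = 164836 ≡ 139 (mod 533)
11^256 ≡ 139^2 = 19321 ≡ 133 (mod 533)
11^512 ≡ 133^2 = 17689 ≡ 100 (mod 533)
532 = 512 + 16 + 4 in binary powers of 2.
So 11^532 ≡ 100 · 133 · 250 ≡ 146 (mod 533).
Since 146 ≠ 1, base 11 is a Fermat witness: 533 is composite.

146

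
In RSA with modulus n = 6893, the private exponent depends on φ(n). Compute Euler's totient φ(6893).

Factor: 6893 = 61 · 113.
φ(6893) = (61−1) · (113−1) = 60 · 112 = 6720.

6720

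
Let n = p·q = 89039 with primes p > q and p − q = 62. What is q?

269

Since p = q + 62, we have 89039 = q(q + 62), so q² + 62q − 89039 = 0.
Discriminant: 62² + 4·89039 = 3844 + 356156 = 360000; √360000 = 600.
q = (−62 + 600)/2 = 269, and p = q + 62 = 331.
Check: 269 · 331 = 89039.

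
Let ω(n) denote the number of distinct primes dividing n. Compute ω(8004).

4

8004 = 2^2 · 2001
2001 = 3 · 667
667 = 23 · 29
8004 = 2^2 · 3 · 23 · 29, which has 4 distinct prime factors.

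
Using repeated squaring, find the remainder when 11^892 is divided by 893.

11^1 ≡ 11 (mod 893)
11^2 ≡ 11^2 = 121 ≡ 121 (mod 893)
11^4 ≡ 121^2 = 14641 ≡ 353 (mod 893)
11^8 ≡ 353^2 = 124609 ≡ 482 (mod 893)
11^16 ≡ 482^2 = 232324 ≡ 144 (mod 893)
11^32 ≡ 144^2 = 20736 ≡ 197 (mod 893)
11^64 ≡ 197^2 = 38809 ≡ 410 (mod 893)
11^128 ≡ 410^2 = 168100 ≡ 216 (mod 893)
11^256 ≡ 216^2 = 46656 ≡ 220 (mod 893)
11^512 ≡ 220^2 = 48400 ≡ 178 (mod 893)
892 = 512 + 256 + 64 + 32 + 16 + 8 + 4 in binary powers of 2.
So 11^892 ≡ 178 · 220 · 410 · 197 · 144 · 482 · 353 ≡ 410 (mod 893).
Since 410 ≠ 1, base 11 is a Fermat witness: 893 is composite.

410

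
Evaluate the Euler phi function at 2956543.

2890008

Factor: 2956543 = 83 · 179 · 199.
φ(2956543) = (83−1) · (179−1) · (199−1) = 82 · 178 · 198 = 2890008.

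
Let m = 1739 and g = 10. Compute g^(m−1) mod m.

1231

10^1 ≡ 10 (mod 1739)
10^2 ≡ 10^2 = 100 ≡ 100 (mod 1739)
10^4 ≡ 100^2 = 10000 ≡ 1305 (mod 1739)
10^8 ≡ 1305^2 = 1703025 ≡ 544 (mod 1739)
10^16 ≡ 544^2 = 295936 ≡ 306 (mod 1739)
10^32 ≡ 306^2 = 93636 ≡ 1469 (mod 1739)
10^64 ≡ 1469^2 = 2157961 ≡ 1601 (mod 1739)
10^128 ≡ 1601^2 = 2563201 ≡ 1654 (mod 1739)
10^256 ≡ 1654^2 = 2735716 ≡ 269 (mod 1739)
10^512 ≡ 269^2 = 72361 ≡ 1062 (mod 1739)
10^1024 ≡ 1062^2 = 1127844 ≡ 972 (mod 1739)
1738 = 1024 + 512 + 128 + 64 + 8 + 2 in binary powers of 2.
So 10^1738 ≡ 972 · 1062 · 1654 · 1601 · 544 · 100 ≡ 1231 (mod 1739).
Since 1231 ≠ 1, base 10 is a Fermat witness: 1739 is composite.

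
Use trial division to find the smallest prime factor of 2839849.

43

2839849 is odd.
Digit sum 43, not divisible by 3.
Ends in 9: not divisible by 5.
7: 2839849 = 7·405692 + 5
11: 2839849 = 11·258168 + 1
13: 2839849 = 13·218449 + 12
17: 2839849 = 17·167049 + 16
19: 2839849 = 19·149465 + 14
23: 2839849 = 23·123471 + 16
29: 2839849 = 29·97925 + 24
31: 2839849 = 31·91608 + 1
37: 2839849 = 37·76752 + 25
41: 2839849 = 41·69264 + 25
43: 2839849 = 43·66043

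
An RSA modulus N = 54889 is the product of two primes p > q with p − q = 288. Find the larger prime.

419

Since p = q + 288, we have 54889 = q(q + 288), so q² + 288q − 54889 = 0.
Discriminant: 288² + 4·54889 = 82944 + 219556 = 302500; √302500 = 550.
q = (−288 + 550)/2 = 131, and p = q + 288 = 419.
Check: 131 · 419 = 54889.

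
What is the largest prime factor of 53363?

53363 = 17 · 3139
3139 = 43 · 73
73 is prime.
So 53363 = 17 · 43 · 73; the largest prime factor is 73.

73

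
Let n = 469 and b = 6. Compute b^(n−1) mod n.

225

6^1 ≡ 6 (mod 469)
6^2 ≡ 6^2 = 36 ≡ 36 (mod 469)
6^4 ≡ 36^2 = 1296 ≡ 358 (mod 469)
6^8 ≡ 358^2 = 128164 ≡ 127 (mod 469)
6^16 ≡ 127^2 = 16129 ≡ 183 (mod 469)
6^32 ≡ 183^2 = 33489 ≡ 190 (mod 469)
6^64 ≡ 190^2 = 36100 ≡ 456 (mod 469)
6^128 ≡ 456^2 = 207936 ≡ 169 (mod 469)
6^256 ≡ 169^2 = 28561 ≡ 421 (mod 469)
468 = 256 + 128 + 64 + 16 + 4 in binary powers of 2.
So 6^468 ≡ 421 · 169 · 456 · 183 · 358 ≡ 225 (mod 469).
Since 225 ≠ 1, base 6 is a Fermat witness: 469 is composite.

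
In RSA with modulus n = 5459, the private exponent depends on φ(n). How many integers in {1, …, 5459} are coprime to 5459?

Factor: 5459 = 53 · 103.
φ(5459) = (53−1) · (103−1) = 52 · 102 = 5304.

5304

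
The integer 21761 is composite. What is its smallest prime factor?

47

21761 is odd.
Digit sum 17, not divisible by 3.
Ends in 1: not divisible by 5.
7: 21761 = 7·3108 + 5
11: 21761 = 11·1978 + 3
13: 21761 = 13·1673 + 12
17: 21761 = 17·1280 + 1
19: 21761 = 19·1145 + 6
23: 21761 = 23·946 + 3
29: 21761 = 29·750 + 11
31: 21761 = 31·701 + 30
37: 21761 = 37·588 + 5
41: 21761 = 41·530 + 31
43: 21761 = 43·506 + 3
47: 21761 = 47·463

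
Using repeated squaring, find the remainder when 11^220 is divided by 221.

81

11^1 ≡ 11 (mod 221)
11^2 ≡ 11^2 = 121 ≡ 121 (mod 221)
11^4 ≡ 121^2 = 14641 ≡ 55 (mod 221)
11^8 ≡ 55^2 = 3025 ≡ 152 (mod 221)
11^16 ≡ 152^2 = 23104 ≡ 120 (mod 221)
11^32 ≡ 120^2 = 14400 ≡ 35 (mod 221)
11^64 ≡ 35^2 = 1225 ≡ 120 (mod 221)
11^128 ≡ 120^2 = 14400 ≡ 35 (mod 221)
220 = 128 + 64 + 16 + 8 + 4 in binary powers of 2.
So 11^220 ≡ 35 · 120 · 120 · 152 · 55 ≡ 81 (mod 221).
Since 81 ≠ 1, base 11 is a Fermat witness: 221 is composite.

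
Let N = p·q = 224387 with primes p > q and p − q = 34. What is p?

491

Since p = q + 34, we have 224387 = q(q + 34), so q² + 34q − 224387 = 0.
Discriminant: 34² + 4·224387 = 1156 + 897548 = 898704; √898704 = 948.
q = (−34 + 948)/2 = 457, and p = q + 34 = 491.
Check: 457 · 491 = 224387.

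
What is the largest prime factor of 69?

69 = 3 · 23
23 is prime.
So 69 = 3 · 23; the largest prime factor is 23.

23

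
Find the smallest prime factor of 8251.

8251 is odd.
Digit sum 16, not divisible by 3.
Ends in 1: not divisible by 5.
7: 8251 = 7·1178 + 5
11: 8251 = 11·750 + 1
13: 8251 = 13·634 + 9
17: 8251 = 17·485 + 6
19: 8251 = 19·434 + 5
23: 8251 = 23·358 + 17
29: 8251 = 29·284 + 15
31: 8251 = 31·266 + 5
37: 8251 = 37·223

37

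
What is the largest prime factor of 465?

31

465 = 3 · 155
155 = 5 · 31
31 is prime.
So 465 = 3 · 5 · 31; the largest prime factor is 31.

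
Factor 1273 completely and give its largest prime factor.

67

1273 = 19 · 67
67 is prime.
So 1273 = 19 · 67; the largest prime factor is 67.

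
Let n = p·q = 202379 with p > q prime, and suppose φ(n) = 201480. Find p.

461

φ(n) = (p−1)(q−1) = n − (p+q) + 1, so p + q = 202379 − 201480 + 1 = 900.
p and q are the roots of t² − 900t + 202379 = 0.
Discriminant: 900² − 4·202379 = 810000 − 809516 = 484; √484 = 22.
q = (900 − 22)/2 = 439, p = (900 + 22)/2 = 461.
Check: 439 · 461 = 202379.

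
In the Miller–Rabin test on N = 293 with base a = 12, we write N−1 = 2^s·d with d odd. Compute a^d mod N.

293 − 1 = 292 = 2^2 · 73, so d = 73.
12^1 ≡ 12 (mod 293)
12^2 ≡ 12^2 = 144 ≡ 144 (mod 293)
12^4 ≡ 144^2 = 20736 ≡ 226 (mod 293)
12^8 ≡ 226^2 = 51076 ≡ 94 (mod 293)
12^16 ≡ 94^2 = 8836 ≡ 46 (mod 293)
12^32 ≡ 46^2 = 2116 ≡ 65 (mod 293)
12^64 ≡ 65^2 = 4225 ≡ 123 (mod 293)
73 = 64 + 8 + 1 in binary powers of 2.
So 12^73 ≡ 123 · 94 · 12 ≡ 155 (mod 293).
Squaring chain: 155 → 292; reaches −1, so base 12 does not prove 293 composite.

155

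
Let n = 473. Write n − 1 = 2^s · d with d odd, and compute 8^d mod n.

473 − 1 = 472 = 2^3 · 59, so d = 59.
8^1 ≡ 8 (mod 473)
8^2 ≡ 8^2 = 64 ≡ 64 (mod 473)
8^4 ≡ 64^2 = 4096 ≡ 312 (mod 473)
8^8 ≡ 312^2 = 97344 ≡ 379 (mod 473)
8^16 ≡ 379^2 = 143641 ≡ 322 (mod 473)
8^32 ≡ 322^2 = 103684 ≡ 97 (mod 473)
59 = 32 + 16 + 8 + 2 + 1 in binary powers of 2.
So 8^59 ≡ 97 · 322 · 379 · 64 · 8 ≡ 469 (mod 473).
Squaring chain: 469 → 16 → 256; never reaches −1, so base 8 is a Miller–Rabin witness that 473 is composite.

469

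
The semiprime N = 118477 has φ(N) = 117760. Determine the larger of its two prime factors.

461

φ(n) = (p−1)(q−1) = n − (p+q) + 1, so p + q = 118477 − 117760 + 1 = 718.
p and q are the roots of t² − 718t + 118477 = 0.
Discriminant: 718² − 4·118477 = 515524 − 473908 = 41616; √41616 = 204.
q = (718 − 204)/2 = 257, p = (718 + 204)/2 = 461.
Check: 257 · 461 = 118477.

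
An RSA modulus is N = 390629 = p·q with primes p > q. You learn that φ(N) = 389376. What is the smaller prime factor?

φ(n) = (p−1)(q−1) = n − (p+q) + 1, so p + q = 390629 − 389376 + 1 = 1254.
p and q are the roots of t² − 1254t + 390629 = 0.
Discriminant: 1254² − 4·390629 = 1572516 − 1562516 = 10000; √10000 = 100.
q = (1254 − 100)/2 = 577, p = (1254 + 100)/2 = 677.
Check: 577 · 677 = 390629.

577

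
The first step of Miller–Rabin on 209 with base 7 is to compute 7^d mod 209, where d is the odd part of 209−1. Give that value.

178

209 − 1 = 208 = 2^4 · 13, so d = 13.
7^1 ≡ 7 (mod 209)
7^2 ≡ 7^2 = 49 ≡ 49 (mod 209)
7^4 ≡ 49^2 = 2401 ≡ 102 (mod 209)
7^8 ≡ 102^2 = 10404 ≡ 163 (mod 209)
13 = 8 + 4 + 1 in binary powers of 2.
So 7^13 ≡ 163 · 102 · 7 ≡ 178 (mod 209).
Squaring chain: 178 → 125 → 159 → 201; never reaches −1, so base 7 is a Miller–Rabin witness that 209 is composite.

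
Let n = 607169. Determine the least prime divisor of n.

607169 is odd.
Digit sum 29, not divisible by 3.
Ends in 9: not divisible by 5.
7: 607169 = 7·86738 + 3
11: 607169 = 11·55197 + 2
13: 607169 = 13·46705 + 4
17: 607169 = 17·35715 + 14
19: 607169 = 19·31956 + 5
23: 607169 = 23·26398 + 15
29: 607169 = 29·20936 + 25
31: 607169 = 31·19586 + 3
37: 607169 = 37·16409 + 36
41: 607169 = 41·14809

41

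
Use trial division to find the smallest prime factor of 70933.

70933 is odd.
Digit sum 22, not divisible by 3.
Ends in 3: not divisible by 5.
7: 70933 = 7·10133 + 2
11: 70933 = 11·6448 + 5
13: 70933 = 13·5456 + 5
17: 70933 = 17·4172 + 9
19: 70933 = 19·3733 + 6
23: 70933 = 23·3084 + 1
29: 70933 = 29·2445 + 28
31: 70933 = 31·2288 + 5
37: 70933 = 37·1917 + 4
41: 70933 = 41·1730 + 3
43: 70933 = 43·1649 + 26
47: 70933 = 47·1509 + 10
53: 70933 = 53·1338 + 19
59: 70933 = 59·1202 + 15
61: 70933 = 61·1162 + 51
67: 70933 = 67·1058 + 47
71: 70933 = 71·999 + 4
73: 70933 = 73·971 + 50
79: 70933 = 79·897 + 70
83: 70933 = 83·854 + 51
89: 70933 = 89·797

89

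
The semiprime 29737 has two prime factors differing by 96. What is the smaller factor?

131

Since p = q + 96, we have 29737 = q(q + 96), so q² + 96q − 29737 = 0.
Discriminant: 96² + 4·29737 = 9216 + 118948 = 128164; √128164 = 358.
q = (−96 + 358)/2 = 131, and p = q + 96 = 227.
Check: 131 · 227 = 29737.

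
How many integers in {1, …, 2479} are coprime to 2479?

2376

Factor: 2479 = 37 · 67.
φ(2479) = (37−1) · (67−1) = 36 · 66 = 2376.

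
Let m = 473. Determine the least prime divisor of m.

11

473 is odd.
Digit sum 14, not divisible by 3.
Ends in 3: not divisible by 5.
7: 473 = 7·67 + 4
11: 473 = 11·43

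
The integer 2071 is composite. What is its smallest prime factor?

19

2071 is odd.
Digit sum 10, not divisible by 3.
Ends in 1: not divisible by 5.
7: 2071 = 7·295 + 6
11: 2071 = 11·188 + 3
13: 2071 = 13·159 + 4
17: 2071 = 17·121 + 14
19: 2071 = 19·109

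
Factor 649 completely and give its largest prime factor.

59

649 = 11 · 59
59 is prime.
So 649 = 11 · 59; the largest prime factor is 59.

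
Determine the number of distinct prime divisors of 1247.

1247 = 29 · 43
1247 = 29 · 43, which has 2 distinct prime factors.

2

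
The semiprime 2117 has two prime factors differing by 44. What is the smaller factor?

29

Since p = q + 44, we have 2117 = q(q + 44), so q² + 44q − 2117 = 0.
Discriminant: 44² + 4·2117 = 1936 + 8468 = 10404; √10404 = 102.
q = (−44 + 102)/2 = 29, and p = q + 44 = 73.
Check: 29 · 73 = 2117.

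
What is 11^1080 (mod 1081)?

11^1 ≡ 11 (mod 1081)
11^2 ≡ 11^2 = 121 ≡ 121 (mod 1081)
11^4 ≡ 121^2 = 14641 ≡ 588 (mod 1081)
11^8 ≡ 588^2 = 345744 ≡ 905 (mod 1081)
11^16 ≡ 905^2 = 819025 ≡ 708 (mod 1081)
11^32 ≡ 708^2 = 501264 ≡ 761 (mod 1081)
11^64 ≡ 761^2 = 579121 ≡ 786 (mod 1081)
11^128 ≡ 786^2 = 617796 ≡ 545 (mod 1081)
11^256 ≡ 545^2 = 297025 ≡ 831 (mod 1081)
11^512 ≡ 831^2 = 690561 ≡ 883 (mod 1081)
11^1024 ≡ 883^2 = 779689 ≡ 288 (mod 1081)
1080 = 1024 + 32 + 16 + 8 in binary powers of 2.
So 11^1080 ≡ 288 · 761 · 708 · 905 ≡ 581 (mod 1081).
Since 581 ≠ 1, base 11 is a Fermat witness: 1081 is composite.

581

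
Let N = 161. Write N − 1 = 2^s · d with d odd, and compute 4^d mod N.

58

161 − 1 = 160 = 2^5 · 5, so d = 5.
4^1 ≡ 4 (mod 161)
4^2 ≡ 4^2 = 16 ≡ 16 (mod 161)
4^4 ≡ 16^2 = 256 ≡ 95 (mod 161)
5 = 4 + 1 in binary powers of 2.
So 4^5 ≡ 95 · 4 ≡ 58 (mod 161).
Squaring chain: 58 → 144 → 128 → 123 → 156; never reaches −1, so base 4 is a Miller–Rabin witness that 161 is composite.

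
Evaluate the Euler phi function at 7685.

Factor: 7685 = 5 · 29 · 53.
φ(7685) = (5−1) · (29−1) · (53−1) = 4 · 28 · 52 = 5824.

5824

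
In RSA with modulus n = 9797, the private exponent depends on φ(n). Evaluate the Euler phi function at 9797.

9600

Factor: 9797 = 97 · 101.
φ(9797) = (97−1) · (101−1) = 96 · 100 = 9600.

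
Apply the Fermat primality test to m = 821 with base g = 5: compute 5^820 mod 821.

1

5^1 ≡ 5 (mod 821)
5^2 ≡ 5^2 = 25 ≡ 25 (mod 821)
5^4 ≡ 25^2 = 625 ≡ 625 (mod 821)
5^8 ≡ 625^2 = 390625 ≡ 650 (mod 821)
5^16 ≡ 650^2 = 422500 ≡ 506 (mod 821)
5^32 ≡ 506^2 = 256036 ≡ 705 (mod 821)
5^64 ≡ 705^2 = 497025 ≡ 320 (mod 821)
5^128 ≡ 320^2 = 102400 ≡ 596 (mod 821)
5^256 ≡ 596^2 = 355216 ≡ 544 (mod 821)
5^512 ≡ 544^2 = 295936 ≡ 376 (mod 821)
820 = 512 + 256 + 32 + 16 + 4 in binary powers of 2.
So 5^820 ≡ 376 · 544 · 705 · 506 · 625 ≡ 1 (mod 821).
Since the result is 1, base 5 gives no evidence that 821 is composite.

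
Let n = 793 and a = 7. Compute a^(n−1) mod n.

7^1 ≡ 7 (mod 793)
7^2 ≡ 7^2 = 49 ≡ 49 (mod 793)
7^4 ≡ 49^2 = 2401 ≡ 22 (mod 793)
7^8 ≡ 22^2 = 484 ≡ 484 (mod 793)
7^16 ≡ 484^2 = 234256 ≡ 321 (mod 793)
7^32 ≡ 321^2 = 103041 ≡ 744 (mod 793)
7^64 ≡ 744^2 = 553536 ≡ 22 (mod 793)
7^128 ≡ 22^2 = 484 ≡ 484 (mod 793)
7^256 ≡ 484^2 = 234256 ≡ 321 (mod 793)
7^512 ≡ 321^2 = 103041 ≡ 744 (mod 793)
792 = 512 + 256 + 16 + 8 in binary powers of 2.
So 7^792 ≡ 744 · 321 · 321 · 484 ≡ 339 (mod 793).
Since 339 ≠ 1, base 7 is a Fermat witness: 793 is composite.

339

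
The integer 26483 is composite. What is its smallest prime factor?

26483 is odd.
Digit sum 23, not divisible by 3.
Ends in 3: not divisible by 5.
7: 26483 = 7·3783 + 2
11: 26483 = 11·2407 + 6
13: 26483 = 13·2037 + 2
17: 26483 = 17·1557 + 14
19: 26483 = 19·1393 + 16
23: 26483 = 23·1151 + 10
29: 26483 = 29·913 + 6
31: 26483 = 31·854 + 9
37: 26483 = 37·715 + 28
41: 26483 = 41·645 + 38
43: 26483 = 43·615 + 38
47: 26483 = 47·563 + 22
53: 26483 = 53·499 + 36
59: 26483 = 59·448 + 51
61: 26483 = 61·434 + 9
67: 26483 = 67·395 + 18
71: 26483 = 71·373

71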